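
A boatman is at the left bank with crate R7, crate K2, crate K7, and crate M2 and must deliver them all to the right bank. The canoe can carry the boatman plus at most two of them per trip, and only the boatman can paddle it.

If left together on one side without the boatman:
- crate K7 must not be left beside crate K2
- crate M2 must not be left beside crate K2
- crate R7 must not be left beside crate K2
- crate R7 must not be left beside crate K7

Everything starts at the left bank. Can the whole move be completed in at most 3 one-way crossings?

No

Counting alone: the boatman can take at most 2 across per trip to the right bank, so moving all 4 needs at least 2 loaded trips out, with a return between consecutive ones — at least 3 crossings.
The safety rule pushes this higher. Following every safe sequence of crossings, the most of the 4 that can be at the right bank as the canoe arrives there on crossing 3 is 3 — never all 4.
So the move cannot be finished within 3 crossings. (The shortest complete plan takes 5:)
1. Boatman goes to the right bank with crate K2 and crate R7.
2. Boatman goes back to the left bank with crate R7.
3. Boatman goes to the right bank with crate M2 and crate R7.
4. Boatman goes back to the left bank with crate K2.
5. Boatman goes to the right bank with crate K2 and crate K7.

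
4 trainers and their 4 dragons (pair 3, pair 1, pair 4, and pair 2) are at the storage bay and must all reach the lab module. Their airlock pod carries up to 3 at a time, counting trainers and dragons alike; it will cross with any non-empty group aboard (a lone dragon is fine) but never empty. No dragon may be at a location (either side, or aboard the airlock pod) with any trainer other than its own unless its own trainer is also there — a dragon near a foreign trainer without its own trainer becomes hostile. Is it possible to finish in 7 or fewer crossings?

No

Counting alone: each trip to the lab module takes at most 3 across and each return brings at least 1 back, so after t trips out (and t−1 returns) at most 3t − (t−1) of the 8 are across; that first reaches 8 at t = 4, so at least 7 crossings are needed.
The safety rule pushes this higher. Following every safe sequence of crossings, the most of the 8 that can be at the lab module as the airlock pod arrives there on crossing 7 is 7 — never all 8.
So the move cannot be finished within 7 crossings. (The shortest complete plan takes 9:)
1. dragon 3 and trainer 3 cross → the lab module.
2. trainer 3 crosses ← the storage bay.
3. dragon 1, trainer 1, and trainer 3 cross → the lab module.
4. dragon 3 and trainer 3 cross ← the storage bay.
5. trainer 2, trainer 3, and trainer 4 cross → the lab module.
6. dragon 1 crosses ← the storage bay.
7. dragon 1 and dragon 3 cross → the lab module.
8. dragon 3 crosses ← the storage bay.
9. dragon 2, dragon 3, and dragon 4 cross → the lab module.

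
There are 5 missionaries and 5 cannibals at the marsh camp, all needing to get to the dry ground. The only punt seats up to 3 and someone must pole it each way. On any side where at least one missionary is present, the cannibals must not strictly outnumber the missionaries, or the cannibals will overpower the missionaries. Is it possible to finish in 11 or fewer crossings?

Yes

Yes — this plan uses 11 crossings (≤ 11):
1. 2 cannibals → the dry ground.  (the marsh camp: 5M 3C; the dry ground: 0M 2C)
2. 1 cannibal ← the marsh camp.  (the marsh camp: 5M 4C; the dry ground: 0M 1C)
3. 3 cannibals → the dry ground.  (the marsh camp: 5M 1C; the dry ground: 0M 4C)
4. 1 cannibal ← the marsh camp.  (the marsh camp: 5M 2C; the dry ground: 0M 3C)
5. 3 missionaries → the dry ground.  (the marsh camp: 2M 2C; the dry ground: 3M 3C)
6. 1 missionary and 1 cannibal ← the marsh camp.  (the marsh camp: 3M 3C; the dry ground: 2M 2C)
7. 3 missionaries → the dry ground.  (the marsh camp: 0M 3C; the dry ground: 5M 2C)
8. 1 cannibal ← the marsh camp.  (the marsh camp: 0M 4C; the dry ground: 5M 1C)
9. 2 cannibals → the dry ground.  (the marsh camp: 0M 2C; the dry ground: 5M 3C)
10. 1 cannibal ← the marsh camp.  (the marsh camp: 0M 3C; the dry ground: 5M 2C)
11. 3 cannibals → the dry ground.  (the marsh camp: 0M 0C; the dry ground: 5M 5C)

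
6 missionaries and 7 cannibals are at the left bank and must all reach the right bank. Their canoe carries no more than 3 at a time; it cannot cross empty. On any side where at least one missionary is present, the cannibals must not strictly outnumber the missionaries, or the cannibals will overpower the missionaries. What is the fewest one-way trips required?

impossible

The cannibals already outnumber the missionaries at the left bank before anyone moves, so the starting position itself is disallowed.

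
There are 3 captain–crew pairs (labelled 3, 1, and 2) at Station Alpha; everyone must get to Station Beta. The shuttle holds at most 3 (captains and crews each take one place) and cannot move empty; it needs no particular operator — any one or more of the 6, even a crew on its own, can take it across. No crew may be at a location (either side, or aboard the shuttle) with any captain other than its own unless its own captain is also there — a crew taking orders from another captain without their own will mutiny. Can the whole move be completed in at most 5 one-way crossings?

Yes

Yes — this plan uses 5 crossings (≤ 5):
1. captain 3 and crew 3 cross → Station Beta.
2. captain 3 crosses ← Station Alpha.
3. captain 1, captain 2, and captain 3 cross → Station Beta.
4. crew 3 crosses ← Station Alpha.
5. crew 1, crew 2, and crew 3 cross → Station Beta.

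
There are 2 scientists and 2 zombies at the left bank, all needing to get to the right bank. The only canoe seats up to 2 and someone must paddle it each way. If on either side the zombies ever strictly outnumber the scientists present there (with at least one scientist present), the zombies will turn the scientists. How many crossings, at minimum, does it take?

Counting alone: each trip to the right bank takes at most 2 across and each return brings at least 1 back, so after t trips out (and t−1 returns) at most 2t − (t−1) of the 4 are across; that first reaches 4 at t = 3, so at least 5 crossings are needed.
The plan below uses exactly 5 crossings, so it is optimal:
1. 2 zombies → the right bank.  (the left bank: 2S 0Z; the right bank: 0S 2Z)
2. 1 zombie ← the left bank.  (the left bank: 2S 1Z; the right bank: 0S 1Z)
3. 2 scientists → the right bank.  (the left bank: 0S 1Z; the right bank: 2S 1Z)
4. 1 zombie ← the left bank.  (the left bank: 0S 2Z; the right bank: 2S 0Z)
5. 2 zombies → the right bank.  (the left bank: 0S 0Z; the right bank: 2S 2Z)

5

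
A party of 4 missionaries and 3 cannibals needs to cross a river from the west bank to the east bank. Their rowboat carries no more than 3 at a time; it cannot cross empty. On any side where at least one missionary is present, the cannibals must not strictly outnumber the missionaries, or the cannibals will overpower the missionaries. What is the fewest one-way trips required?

5

Counting alone: each trip to the east bank takes at most 3 across and each return brings at least 1 back, so after t trips out (and t−1 returns) at most 3t − (t−1) of the 7 are across; that first reaches 7 at t = 3, so at least 5 crossings are needed.
The plan below uses exactly 5 crossings, so it is optimal:
1. 3 cannibals → the east bank.  (the west bank: 4M 0C; the east bank: 0M 3C)
2. 1 cannibal ← the west bank.  (the west bank: 4M 1C; the east bank: 0M 2C)
3. 3 missionaries → the east bank.  (the west bank: 1M 1C; the east bank: 3M 2C)
4. 1 missionary ← the west bank.  (the west bank: 2M 1C; the east bank: 2M 2C)
5. 2 missionaries and 1 cannibal → the east bank.  (the west bank: 0M 0C; the east bank: 4M 3C)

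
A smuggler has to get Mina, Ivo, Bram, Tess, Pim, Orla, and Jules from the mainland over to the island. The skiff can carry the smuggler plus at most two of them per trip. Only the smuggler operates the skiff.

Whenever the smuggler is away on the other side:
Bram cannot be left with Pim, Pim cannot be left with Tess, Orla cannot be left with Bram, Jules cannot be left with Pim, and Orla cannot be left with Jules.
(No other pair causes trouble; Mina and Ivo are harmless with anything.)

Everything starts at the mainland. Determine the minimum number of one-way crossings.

9

Counting alone: the smuggler can take at most 2 across per trip to the island, so moving all 7 needs at least 4 loaded trips out, with a return between consecutive ones — at least 7 crossings.
The safety rule pushes this higher. Following every safe sequence of crossings, the most of the 7 that can be at the island as the skiff arrives there on crossing 7 is 6 — never all 7.
So no plan with fewer than 9 crossings exists, and this one achieves 9:
1. Smuggler goes to the island with Orla and Pim.
2. Smuggler goes back to the mainland alone.
3. Smuggler goes to the island with Mina.
4. Smuggler goes back to the mainland alone.
5. Smuggler goes to the island with Bram and Ivo.
6. Smuggler goes back to the mainland with Orla and Pim.
7. Smuggler goes to the island with Jules and Tess.
8. Smuggler goes back to the mainland alone.
9. Smuggler goes to the island with Orla and Pim.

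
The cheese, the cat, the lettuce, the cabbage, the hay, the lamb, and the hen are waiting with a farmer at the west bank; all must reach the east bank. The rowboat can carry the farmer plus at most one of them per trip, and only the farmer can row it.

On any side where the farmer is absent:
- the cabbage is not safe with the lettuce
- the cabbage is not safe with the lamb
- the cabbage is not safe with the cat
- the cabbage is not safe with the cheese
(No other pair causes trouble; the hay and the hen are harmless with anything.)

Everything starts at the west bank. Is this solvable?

Following every safe sequence of crossings from the start, the most of the 7 that can be at the east bank as the rowboat arrives there on crossings 1, 3, 5, 7 is 1, 2, 3, 4 respectively; the best ever achieved is 4 of 7.
From crossing 9 on, no configuration arises that was not already reachable earlier: only 44 distinct safe configurations (who is on which side, and where the rowboat is) can ever be reached, none of them has everyone across, and every continuation just revisits them. So no valid plan exists.

No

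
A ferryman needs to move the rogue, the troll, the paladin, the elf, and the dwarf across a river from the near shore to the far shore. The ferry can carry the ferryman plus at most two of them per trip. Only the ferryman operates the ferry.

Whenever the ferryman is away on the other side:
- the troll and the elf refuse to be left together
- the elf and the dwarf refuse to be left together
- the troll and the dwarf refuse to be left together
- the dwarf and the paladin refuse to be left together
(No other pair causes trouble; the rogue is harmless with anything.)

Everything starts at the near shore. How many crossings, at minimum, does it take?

7

Counting alone: the ferryman can take at most 2 across per trip to the far shore, so moving all 5 needs at least 3 loaded trips out, with a return between consecutive ones — at least 5 crossings.
The safety rule pushes this higher. Following every safe sequence of crossings, the most of the 5 that can be at the far shore as the ferry arrives there on crossing 5 is 4 — never all 5.
So no plan with fewer than 7 crossings exists, and this one achieves 7:
1. Ferryman goes to the far shore with the dwarf and the troll.
2. Ferryman goes back to the near shore with the troll.
3. Ferryman goes to the far shore with the rogue and the troll.
4. Ferryman goes back to the near shore with the troll.
5. Ferryman goes to the far shore with the paladin and the troll.
6. Ferryman goes back to the near shore with the dwarf.
7. Ferryman goes to the far shore with the dwarf and the elf.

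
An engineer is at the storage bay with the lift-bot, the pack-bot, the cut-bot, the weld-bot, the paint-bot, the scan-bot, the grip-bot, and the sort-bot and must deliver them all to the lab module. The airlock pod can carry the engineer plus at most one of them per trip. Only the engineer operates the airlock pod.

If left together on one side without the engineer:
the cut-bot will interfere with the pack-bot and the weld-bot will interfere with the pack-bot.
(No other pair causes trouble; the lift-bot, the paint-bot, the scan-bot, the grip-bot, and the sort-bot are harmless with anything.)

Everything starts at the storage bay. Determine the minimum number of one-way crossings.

Counting alone: the engineer can take at most 1 across per trip to the lab module, so moving all 8 needs at least 8 loaded trips out, with a return between consecutive ones — at least 15 crossings.
The safety rule pushes this higher. Following every safe sequence of crossings, the most of the 8 that can be at the lab module as the airlock pod arrives there on crossing 15 is 7 — never all 8.
So no plan with fewer than 17 crossings exists, and this one achieves 17:
1. Engineer goes to the lab module with the pack-bot.  [the storage bay: the cut-bot, the grip-bot, the lift-bot, the paint-bot, the scan-bot, the sort-bot, the weld-bot | the lab module: the pack-bot]
2. Engineer goes back to the storage bay alone.  [the storage bay: the cut-bot, the grip-bot, the lift-bot, the paint-bot, the scan-bot, the sort-bot, the weld-bot | the lab module: the pack-bot]
3. Engineer goes to the lab module with the lift-bot.  [the storage bay: the cut-bot, the grip-bot, the paint-bot, the scan-bot, the sort-bot, the weld-bot | the lab module: the lift-bot, the pack-bot]
4. Engineer goes back to the storage bay alone.  [the storage bay: the cut-bot, the grip-bot, the paint-bot, the scan-bot, the sort-bot, the weld-bot | the lab module: the lift-bot, the pack-bot]
5. Engineer goes to the lab module with the cut-bot.  [the storage bay: the grip-bot, the paint-bot, the scan-bot, the sort-bot, the weld-bot | the lab module: the cut-bot, the lift-bot, the pack-bot]
6. Engineer goes back to the storage bay with the pack-bot.  [the storage bay: the grip-bot, the pack-bot, the paint-bot, the scan-bot, the sort-bot, the weld-bot | the lab module: the cut-bot, the lift-bot]
7. Engineer goes to the lab module with the weld-bot.  [the storage bay: the grip-bot, the pack-bot, the paint-bot, the scan-bot, the sort-bot | the lab module: the cut-bot, the lift-bot, the weld-bot]
8. Engineer goes back to the storage bay alone.  [the storage bay: the grip-bot, the pack-bot, the paint-bot, the scan-bot, the sort-bot | the lab module: the cut-bot, the lift-bot, the weld-bot]
9. Engineer goes to the lab module with the paint-bot.  [the storage bay: the grip-bot, the pack-bot, the scan-bot, the sort-bot | the lab module: the cut-bot, the lift-bot, the paint-bot, the weld-bot]
10. Engineer goes back to the storage bay alone.  [the storage bay: the grip-bot, the pack-bot, the scan-bot, the sort-bot | the lab module: the cut-bot, the lift-bot, the paint-bot, the weld-bot]
11. Engineer goes to the lab module with the scan-bot.  [the storage bay: the grip-bot, the pack-bot, the sort-bot | the lab module: the cut-bot, the lift-bot, the paint-bot, the scan-bot, the weld-bot]
12. Engineer goes back to the storage bay alone.  [the storage bay: the grip-bot, the pack-bot, the sort-bot | the lab module: the cut-bot, the lift-bot, the paint-bot, the scan-bot, the weld-bot]
13. Engineer goes to the lab module with the grip-bot.  [the storage bay: the pack-bot, the sort-bot | the lab module: the cut-bot, the grip-bot, the lift-bot, the paint-bot, the scan-bot, the weld-bot]
14. Engineer goes back to the storage bay alone.  [the storage bay: the pack-bot, the sort-bot | the lab module: the cut-bot, the grip-bot, the lift-bot, the paint-bot, the scan-bot, the weld-bot]
15. Engineer goes to the lab module with the sort-bot.  [the storage bay: the pack-bot | the lab module: the cut-bot, the grip-bot, the lift-bot, the paint-bot, the scan-bot, the sort-bot, the weld-bot]
16. Engineer goes back to the storage bay alone.  [the storage bay: the pack-bot | the lab module: the cut-bot, the grip-bot, the lift-bot, the paint-bot, the scan-bot, the sort-bot, the weld-bot]
17. Engineer goes to the lab module with the pack-bot.  [the storage bay: — | the lab module: the cut-bot, the grip-bot, the lift-bot, the pack-bot, the paint-bot, the scan-bot, the sort-bot, the weld-bot]

17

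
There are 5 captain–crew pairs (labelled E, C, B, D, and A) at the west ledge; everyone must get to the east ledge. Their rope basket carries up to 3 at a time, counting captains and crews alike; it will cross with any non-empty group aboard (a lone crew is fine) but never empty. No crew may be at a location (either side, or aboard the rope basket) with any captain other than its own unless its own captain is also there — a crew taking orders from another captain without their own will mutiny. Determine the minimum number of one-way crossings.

11

Counting alone: each trip to the east ledge takes at most 3 across and each return brings at least 1 back, so after t trips out (and t−1 returns) at most 3t − (t−1) of the 10 are across; that first reaches 10 at t = 5, so at least 9 crossings are needed.
The safety rule pushes this higher. Following every safe sequence of crossings, the most of the 10 that can be at the east ledge as the rope basket arrives there on crossing 9 is 9 — never all 10.
So no plan with fewer than 11 crossings exists, and this one achieves 11:
1. captain E and crew E cross → the east ledge.
2. captain E crosses ← the west ledge.
3. crew B, crew C, and crew D cross → the east ledge.
4. crew E crosses ← the west ledge.
5. captain B, captain C, and captain D cross → the east ledge.
6. captain C and crew C cross ← the west ledge.
7. captain A, captain C, and captain E cross → the east ledge.
8. crew B crosses ← the west ledge.
9. crew C and crew E cross → the east ledge.
10. crew E crosses ← the west ledge.
11. crew A, crew B, and crew E cross → the east ledge.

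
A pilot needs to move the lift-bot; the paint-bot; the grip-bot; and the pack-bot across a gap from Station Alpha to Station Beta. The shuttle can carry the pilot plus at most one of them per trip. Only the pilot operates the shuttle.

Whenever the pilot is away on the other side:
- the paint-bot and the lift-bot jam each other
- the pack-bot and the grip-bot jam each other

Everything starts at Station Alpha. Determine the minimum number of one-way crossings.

Whatever the first load, the items left behind include a forbidden pair without the pilot. No opening move is safe, so no plan exists.

impossible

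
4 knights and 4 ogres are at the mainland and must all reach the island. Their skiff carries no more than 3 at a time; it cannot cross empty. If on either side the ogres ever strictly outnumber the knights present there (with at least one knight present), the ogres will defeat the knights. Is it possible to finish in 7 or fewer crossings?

No

Counting alone: each trip to the island takes at most 3 across and each return brings at least 1 back, so after t trips out (and t−1 returns) at most 3t − (t−1) of the 8 are across; that first reaches 8 at t = 4, so at least 7 crossings are needed.
The safety rule pushes this higher. Following every safe sequence of crossings, the most of the 8 that can be at the island as the skiff arrives there on crossing 7 is 7 — never all 8.
So the move cannot be finished within 7 crossings. (The shortest complete plan takes 9:)
1. 2 ogres → the island.  (the mainland: 4K 2O; the island: 0K 2O)
2. 1 ogre ← the mainland.  (the mainland: 4K 3O; the island: 0K 1O)
3. 3 ogres → the island.  (the mainland: 4K 0O; the island: 0K 4O)
4. 1 ogre ← the mainland.  (the mainland: 4K 1O; the island: 0K 3O)
5. 3 knights → the island.  (the mainland: 1K 1O; the island: 3K 3O)
6. 1 knight and 1 ogre ← the mainland.  (the mainland: 2K 2O; the island: 2K 2O)
7. 2 knights → the island.  (the mainland: 0K 2O; the island: 4K 2O)
8. 1 ogre ← the mainland.  (the mainland: 0K 3O; the island: 4K 1O)
9. 3 ogres → the island.  (the mainland: 0K 0O; the island: 4K 4O)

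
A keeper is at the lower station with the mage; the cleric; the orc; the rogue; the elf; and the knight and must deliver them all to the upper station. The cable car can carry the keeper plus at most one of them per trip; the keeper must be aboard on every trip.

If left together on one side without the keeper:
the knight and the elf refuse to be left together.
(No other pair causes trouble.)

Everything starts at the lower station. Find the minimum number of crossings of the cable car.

Counting alone: the keeper can take at most 1 across per trip to the upper station, so moving all 6 needs at least 6 loaded trips out, with a return between consecutive ones — at least 11 crossings.
The plan below uses exactly 11 crossings, so it is optimal:
1. Keeper goes to the upper station with the elf.
2. Keeper goes back to the lower station alone.
3. Keeper goes to the upper station with the mage.
4. Keeper goes back to the lower station alone.
5. Keeper goes to the upper station with the cleric.
6. Keeper goes back to the lower station alone.
7. Keeper goes to the upper station with the orc.
8. Keeper goes back to the lower station alone.
9. Keeper goes to the upper station with the rogue.
10. Keeper goes back to the lower station alone.
11. Keeper goes to the upper station with the knight.

11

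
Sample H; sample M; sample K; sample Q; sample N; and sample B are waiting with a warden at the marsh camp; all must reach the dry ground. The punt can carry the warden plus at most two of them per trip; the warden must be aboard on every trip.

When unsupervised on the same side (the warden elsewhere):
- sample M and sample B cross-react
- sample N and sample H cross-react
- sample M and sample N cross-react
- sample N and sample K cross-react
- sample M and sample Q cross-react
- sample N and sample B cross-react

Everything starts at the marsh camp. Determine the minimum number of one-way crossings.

Counting alone: the warden can take at most 2 across per trip to the dry ground, so moving all 6 needs at least 3 loaded trips out, with a return between consecutive ones — at least 5 crossings.
The safety rule pushes this higher. Following every safe sequence of crossings, the most of the 6 that can be at the dry ground as the punt arrives there on crossings 5, 7 is 4, 5 respectively — never all 6.
So no plan with fewer than 9 crossings exists, and this one achieves 9:
1. Warden goes to the dry ground with sample M and sample N.
2. Warden goes back to the marsh camp with sample M.
3. Warden goes to the dry ground with sample H and sample M.
4. Warden goes back to the marsh camp with sample N.
5. Warden goes to the dry ground with sample K and sample N.
6. Warden goes back to the marsh camp with sample N.
7. Warden goes to the dry ground with sample B and sample Q.
8. Warden goes back to the marsh camp with sample M.
9. Warden goes to the dry ground with sample M and sample N.

9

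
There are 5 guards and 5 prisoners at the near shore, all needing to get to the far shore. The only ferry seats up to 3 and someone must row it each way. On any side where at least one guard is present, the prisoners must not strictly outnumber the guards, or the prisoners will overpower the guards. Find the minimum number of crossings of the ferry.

11

Counting alone: each trip to the far shore takes at most 3 across and each return brings at least 1 back, so after t trips out (and t−1 returns) at most 3t − (t−1) of the 10 are across; that first reaches 10 at t = 5, so at least 9 crossings are needed.
The safety rule pushes this higher. Following every safe sequence of crossings, the most of the 10 that can be at the far shore as the ferry arrives there on crossing 9 is 9 — never all 10.
So no plan with fewer than 11 crossings exists, and this one achieves 11:
1. 2 prisoners → the far shore.  (the near shore: 5G 3P; the far shore: 0G 2P)
2. 1 prisoner ← the near shore.  (the near shore: 5G 4P; the far shore: 0G 1P)
3. 3 prisoners → the far shore.  (the near shore: 5G 1P; the far shore: 0G 4P)
4. 1 prisoner ← the near shore.  (the near shore: 5G 2P; the far shore: 0G 3P)
5. 3 guards → the far shore.  (the near shore: 2G 2P; the far shore: 3G 3P)
6. 1 guard and 1 prisoner ← the near shore.  (the near shore: 3G 3P; the far shore: 2G 2P)
7. 3 guards → the far shore.  (the near shore: 0G 3P; the far shore: 5G 2P)
8. 1 prisoner ← the near shore.  (the near shore: 0G 4P; the far shore: 5G 1P)
9. 2 prisoners → the far shore.  (the near shore: 0G 2P; the far shore: 5G 3P)
10. 1 prisoner ← the near shore.  (the near shore: 0G 3P; the far shore: 5G 2P)
11. 3 prisoners → the far shore.  (the near shore: 0G 0P; the far shore: 5G 5P)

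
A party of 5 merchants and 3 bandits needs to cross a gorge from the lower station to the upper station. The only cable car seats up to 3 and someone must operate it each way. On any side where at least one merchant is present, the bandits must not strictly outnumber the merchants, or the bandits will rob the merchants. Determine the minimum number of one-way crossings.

Counting alone: each trip to the upper station takes at most 3 across and each return brings at least 1 back, so after t trips out (and t−1 returns) at most 3t − (t−1) of the 8 are across; that first reaches 8 at t = 4, so at least 7 crossings are needed.
The plan below uses exactly 7 crossings, so it is optimal:
1. 2 bandits → the upper station.  (the lower station: 5M 1B; the upper station: 0M 2B)
2. 1 bandit ← the lower station.  (the lower station: 5M 2B; the upper station: 0M 1B)
3. 2 merchants and 1 bandit → the upper station.  (the lower station: 3M 1B; the upper station: 2M 2B)
4. 1 bandit ← the lower station.  (the lower station: 3M 2B; the upper station: 2M 1B)
5. 1 merchant and 2 bandits → the upper station.  (the lower station: 2M 0B; the upper station: 3M 3B)
6. 1 bandit ← the lower station.  (the lower station: 2M 1B; the upper station: 3M 2B)
7. 2 merchants and 1 bandit → the upper station.  (the lower station: 0M 0B; the upper station: 5M 3B)

7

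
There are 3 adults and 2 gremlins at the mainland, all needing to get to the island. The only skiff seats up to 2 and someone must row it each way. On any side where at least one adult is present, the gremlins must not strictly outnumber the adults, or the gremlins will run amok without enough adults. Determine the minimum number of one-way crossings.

Counting alone: each trip to the island takes at most 2 across and each return brings at least 1 back, so after t trips out (and t−1 returns) at most 2t − (t−1) of the 5 are across; that first reaches 5 at t = 4, so at least 7 crossings are needed.
The plan below uses exactly 7 crossings, so it is optimal:
1. 2 gremlins → the island.  (the mainland: 3A 0G; the island: 0A 2G)
2. 1 gremlin ← the mainland.  (the mainland: 3A 1G; the island: 0A 1G)
3. 2 adults → the island.  (the mainland: 1A 1G; the island: 2A 1G)
4. 1 adult ← the mainland.  (the mainland: 2A 1G; the island: 1A 1G)
5. 1 adult and 1 gremlin → the island.  (the mainland: 1A 0G; the island: 2A 2G)
6. 1 gremlin ← the mainland.  (the mainland: 1A 1G; the island: 2A 1G)
7. 1 adult and 1 gremlin → the island.  (the mainland: 0A 0G; the island: 3A 2G)

7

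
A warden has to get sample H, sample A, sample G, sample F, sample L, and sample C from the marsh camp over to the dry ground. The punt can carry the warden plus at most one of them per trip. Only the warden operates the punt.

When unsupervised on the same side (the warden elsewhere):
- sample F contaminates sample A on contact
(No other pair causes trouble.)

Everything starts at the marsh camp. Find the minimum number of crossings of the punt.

Counting alone: the warden can take at most 1 across per trip to the dry ground, so moving all 6 needs at least 6 loaded trips out, with a return between consecutive ones — at least 11 crossings.
The plan below uses exactly 11 crossings, so it is optimal:
1. Warden goes to the dry ground with sample A.
2. Warden goes back to the marsh camp alone.
3. Warden goes to the dry ground with sample H.
4. Warden goes back to the marsh camp alone.
5. Warden goes to the dry ground with sample G.
6. Warden goes back to the marsh camp alone.
7. Warden goes to the dry ground with sample L.
8. Warden goes back to the marsh camp alone.
9. Warden goes to the dry ground with sample C.
10. Warden goes back to the marsh camp alone.
11. Warden goes to the dry ground with sample F.

11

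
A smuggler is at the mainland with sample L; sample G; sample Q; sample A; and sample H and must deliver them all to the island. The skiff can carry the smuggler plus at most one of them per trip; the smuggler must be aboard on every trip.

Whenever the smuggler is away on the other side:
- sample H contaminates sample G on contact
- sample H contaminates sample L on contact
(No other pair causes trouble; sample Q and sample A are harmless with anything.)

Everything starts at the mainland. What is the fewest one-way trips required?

Counting alone: the smuggler can take at most 1 across per trip to the island, so moving all 5 needs at least 5 loaded trips out, with a return between consecutive ones — at least 9 crossings.
The safety rule pushes this higher. Following every safe sequence of crossings, the most of the 5 that can be at the island as the skiff arrives there on crossing 9 is 4 — never all 5.
So no plan with fewer than 11 crossings exists, and this one achieves 11:
1. Smuggler goes to the island with sample H.
2. Smuggler goes back to the mainland alone.
3. Smuggler goes to the island with sample L.
4. Smuggler goes back to the mainland with sample H.
5. Smuggler goes to the island with sample G.
6. Smuggler goes back to the mainland alone.
7. Smuggler goes to the island with sample Q.
8. Smuggler goes back to the mainland alone.
9. Smuggler goes to the island with sample A.
10. Smuggler goes back to the mainland alone.
11. Smuggler goes to the island with sample H.

11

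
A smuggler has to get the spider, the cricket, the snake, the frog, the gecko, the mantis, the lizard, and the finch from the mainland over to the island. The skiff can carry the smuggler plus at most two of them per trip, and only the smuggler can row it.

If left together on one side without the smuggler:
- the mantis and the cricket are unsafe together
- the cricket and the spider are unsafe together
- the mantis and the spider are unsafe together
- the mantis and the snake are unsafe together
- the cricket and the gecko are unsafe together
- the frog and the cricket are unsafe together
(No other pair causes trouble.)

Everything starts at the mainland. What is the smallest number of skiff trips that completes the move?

13

Counting alone: the smuggler can take at most 2 across per trip to the island, so moving all 8 needs at least 4 loaded trips out, with a return between consecutive ones — at least 7 crossings.
The safety rule pushes this higher. Following every safe sequence of crossings, the most of the 8 that can be at the island as the skiff arrives there on crossings 7, 9, 11 is 5, 6, 7 respectively — never all 8.
So no plan with fewer than 13 crossings exists, and this one achieves 13:
1. Smuggler goes to the island with the cricket and the mantis.
2. Smuggler goes back to the mainland with the cricket.
3. Smuggler goes to the island with the cricket and the snake.
4. Smuggler goes back to the mainland with the mantis.
5. Smuggler goes to the island with the frog and the spider.
6. Smuggler goes back to the mainland with the cricket.
7. Smuggler goes to the island with the cricket and the gecko.
8. Smuggler goes back to the mainland with the cricket.
9. Smuggler goes to the island with the cricket and the lizard.
10. Smuggler goes back to the mainland with the cricket.
11. Smuggler goes to the island with the cricket and the finch.
12. Smuggler goes back to the mainland with the cricket.
13. Smuggler goes to the island with the cricket and the mantis.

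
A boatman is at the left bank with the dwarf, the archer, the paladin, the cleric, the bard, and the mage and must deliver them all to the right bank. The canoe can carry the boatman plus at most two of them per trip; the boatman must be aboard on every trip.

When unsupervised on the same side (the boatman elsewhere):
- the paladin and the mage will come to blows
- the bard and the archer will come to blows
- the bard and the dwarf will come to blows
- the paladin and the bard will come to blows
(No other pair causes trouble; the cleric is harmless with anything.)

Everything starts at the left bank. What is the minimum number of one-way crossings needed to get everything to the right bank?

Counting alone: the boatman can take at most 2 across per trip to the right bank, so moving all 6 needs at least 3 loaded trips out, with a return between consecutive ones — at least 5 crossings.
The safety rule pushes this higher. Following every safe sequence of crossings, the most of the 6 that can be at the right bank as the canoe arrives there on crossing 5 is 5 — never all 6.
So no plan with fewer than 7 crossings exists, and this one achieves 7:
1. Boatman goes to the right bank with the bard and the paladin.  [the left bank: the archer, the cleric, the dwarf, the mage | the right bank: the bard, the paladin]
2. Boatman goes back to the left bank with the paladin.  [the left bank: the archer, the cleric, the dwarf, the mage, the paladin | the right bank: the bard]
3. Boatman goes to the right bank with the dwarf and the paladin.  [the left bank: the archer, the cleric, the mage | the right bank: the bard, the dwarf, the paladin]
4. Boatman goes back to the left bank with the bard.  [the left bank: the archer, the bard, the cleric, the mage | the right bank: the dwarf, the paladin]
5. Boatman goes to the right bank with the archer and the cleric.  [the left bank: the bard, the mage | the right bank: the archer, the cleric, the dwarf, the paladin]
6. Boatman goes back to the left bank alone.  [the left bank: the bard, the mage | the right bank: the archer, the cleric, the dwarf, the paladin]
7. Boatman goes to the right bank with the bard and the mage.  [the left bank: — | the right bank: the archer, the bard, the cleric, the dwarf, the mage, the paladin]

7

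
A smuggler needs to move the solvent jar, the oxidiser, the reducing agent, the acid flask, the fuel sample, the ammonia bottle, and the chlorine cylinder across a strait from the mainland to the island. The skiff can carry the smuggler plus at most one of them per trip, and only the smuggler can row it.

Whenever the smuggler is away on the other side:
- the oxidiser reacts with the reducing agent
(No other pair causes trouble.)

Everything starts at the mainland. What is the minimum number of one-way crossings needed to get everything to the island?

13

Counting alone: the smuggler can take at most 1 across per trip to the island, so moving all 7 needs at least 7 loaded trips out, with a return between consecutive ones — at least 13 crossings.
The plan below uses exactly 13 crossings, so it is optimal:
1. Smuggler goes to the island with the oxidiser.
2. Smuggler goes back to the mainland alone.
3. Smuggler goes to the island with the solvent jar.
4. Smuggler goes back to the mainland alone.
5. Smuggler goes to the island with the acid flask.
6. Smuggler goes back to the mainland alone.
7. Smuggler goes to the island with the fuel sample.
8. Smuggler goes back to the mainland alone.
9. Smuggler goes to the island with the ammonia bottle.
10. Smuggler goes back to the mainland alone.
11. Smuggler goes to the island with the chlorine cylinder.
12. Smuggler goes back to the mainland alone.
13. Smuggler goes to the island with the reducing agent.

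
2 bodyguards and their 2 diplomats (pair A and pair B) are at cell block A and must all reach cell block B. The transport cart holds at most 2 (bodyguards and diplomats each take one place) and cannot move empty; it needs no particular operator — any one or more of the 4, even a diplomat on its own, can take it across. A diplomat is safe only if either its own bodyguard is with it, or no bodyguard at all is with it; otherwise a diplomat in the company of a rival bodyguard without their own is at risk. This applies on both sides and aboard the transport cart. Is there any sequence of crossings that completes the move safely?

1. bodyguard A and diplomat A cross → cell block B.
2. bodyguard A crosses ← cell block A.
3. bodyguard A and bodyguard B cross → cell block B.
4. bodyguard B crosses ← cell block A.
5. bodyguard B and diplomat B cross → cell block B.

Yes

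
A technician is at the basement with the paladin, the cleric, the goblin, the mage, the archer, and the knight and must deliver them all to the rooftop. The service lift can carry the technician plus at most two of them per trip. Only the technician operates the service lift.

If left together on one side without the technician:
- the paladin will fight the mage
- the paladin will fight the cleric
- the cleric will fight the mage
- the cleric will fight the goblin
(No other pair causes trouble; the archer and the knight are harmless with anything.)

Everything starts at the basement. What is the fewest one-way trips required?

Counting alone: the technician can take at most 2 across per trip to the rooftop, so moving all 6 needs at least 3 loaded trips out, with a return between consecutive ones — at least 5 crossings.
The safety rule pushes this higher. Following every safe sequence of crossings, the most of the 6 that can be at the rooftop as the service lift arrives there on crossings 5, 7 is 4, 5 respectively — never all 6.
So no plan with fewer than 9 crossings exists, and this one achieves 9:
1. Technician goes to the rooftop with the cleric and the paladin.  [the basement: the archer, the goblin, the knight, the mage | the rooftop: the cleric, the paladin]
2. Technician goes back to the basement with the paladin.  [the basement: the archer, the goblin, the knight, the mage, the paladin | the rooftop: the cleric]
3. Technician goes to the rooftop with the goblin and the paladin.  [the basement: the archer, the knight, the mage | the rooftop: the cleric, the goblin, the paladin]
4. Technician goes back to the basement with the cleric.  [the basement: the archer, the cleric, the knight, the mage | the rooftop: the goblin, the paladin]
5. Technician goes to the rooftop with the archer and the cleric.  [the basement: the knight, the mage | the rooftop: the archer, the cleric, the goblin, the paladin]
6. Technician goes back to the basement with the cleric.  [the basement: the cleric, the knight, the mage | the rooftop: the archer, the goblin, the paladin]
7. Technician goes to the rooftop with the cleric and the knight.  [the basement: the mage | the rooftop: the archer, the cleric, the goblin, the knight, the paladin]
8. Technician goes back to the basement with the cleric.  [the basement: the cleric, the mage | the rooftop: the archer, the goblin, the knight, the paladin]
9. Technician goes to the rooftop with the cleric and the mage.  [the basement: — | the rooftop: the archer, the cleric, the goblin, the knight, the mage, the paladin]

9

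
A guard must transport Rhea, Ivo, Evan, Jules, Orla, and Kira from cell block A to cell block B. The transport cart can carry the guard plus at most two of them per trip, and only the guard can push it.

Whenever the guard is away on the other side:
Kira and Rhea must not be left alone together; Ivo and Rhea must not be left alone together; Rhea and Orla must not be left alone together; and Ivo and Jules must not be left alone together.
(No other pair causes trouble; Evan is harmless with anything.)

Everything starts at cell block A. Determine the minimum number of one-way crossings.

7

Counting alone: the guard can take at most 2 across per trip to cell block B, so moving all 6 needs at least 3 loaded trips out, with a return between consecutive ones — at least 5 crossings.
The safety rule pushes this higher. Following every safe sequence of crossings, the most of the 6 that can be at cell block B as the transport cart arrives there on crossing 5 is 5 — never all 6.
So no plan with fewer than 7 crossings exists, and this one achieves 7:
1. Guard goes to cell block B with Ivo and Rhea.  [cell block A: Evan, Jules, Kira, Orla | cell block B: Ivo, Rhea]
2. Guard goes back to cell block A with Rhea.  [cell block A: Evan, Jules, Kira, Orla, Rhea | cell block B: Ivo]
3. Guard goes to cell block B with Evan and Rhea.  [cell block A: Jules, Kira, Orla | cell block B: Evan, Ivo, Rhea]
4. Guard goes back to cell block A with Rhea.  [cell block A: Jules, Kira, Orla, Rhea | cell block B: Evan, Ivo]
5. Guard goes to cell block B with Kira and Orla.  [cell block A: Jules, Rhea | cell block B: Evan, Ivo, Kira, Orla]
6. Guard goes back to cell block A alone.  [cell block A: Jules, Rhea | cell block B: Evan, Ivo, Kira, Orla]
7. Guard goes to cell block B with Jules and Rhea.  [cell block A: — | cell block B: Evan, Ivo, Jules, Kira, Orla, Rhea]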